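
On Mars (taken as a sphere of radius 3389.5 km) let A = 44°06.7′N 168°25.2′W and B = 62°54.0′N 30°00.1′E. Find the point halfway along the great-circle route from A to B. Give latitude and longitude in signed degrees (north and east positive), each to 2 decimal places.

The central angle between A and B is δ = 1.2563 rad.
With f = 0.5, the slerp weights are sin((1−f)δ)/sin δ = 0.6180 and sin(fδ)/sin δ = 0.6180.
Weighted sum of the unit vectors: (0.6180)·(-0.7034,-0.1441,0.6961) + (0.6180)·(0.3945,0.2278,0.8902) = (-0.1909, 0.0517, 0.9803).
Converting back: φ = atan2(z, √(x²+y²)) = 78.59°, λ = atan2(y, x) = 164.84°.

78.59°, 164.84°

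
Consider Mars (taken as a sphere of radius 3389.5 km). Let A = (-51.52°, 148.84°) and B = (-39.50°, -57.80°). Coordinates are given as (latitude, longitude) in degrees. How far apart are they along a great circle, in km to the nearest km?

5091 km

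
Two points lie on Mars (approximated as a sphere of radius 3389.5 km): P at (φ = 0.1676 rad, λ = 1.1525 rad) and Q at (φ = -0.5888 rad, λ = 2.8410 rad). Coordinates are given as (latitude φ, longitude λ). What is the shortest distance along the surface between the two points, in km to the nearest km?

5968 km

With latitudes φ₁ = 9.603°, φ₂ = -33.736° and longitude difference Δλ = 96.744°:
cos c = sin φ₁ sin φ₂ + cos φ₁ cos φ₂ cos Δλ = (0.1668)(-0.5554) + (0.9860)(0.8316)(-0.1174) = -0.18893,
so c = arccos(-0.18893) = 1.76087 rad.
Distance = R·c = 3389.5 × 1.7609 ≈ 5968 km.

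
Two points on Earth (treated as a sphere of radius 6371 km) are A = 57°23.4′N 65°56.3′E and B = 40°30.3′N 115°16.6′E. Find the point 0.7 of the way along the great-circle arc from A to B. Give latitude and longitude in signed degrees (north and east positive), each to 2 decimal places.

Central angle δ = 0.6196 rad. Interpolating on the sphere with fraction f = 0.7:
P = [sin((1−f)δ)·A + sin(fδ)·B] / sin δ = 0.3182·A + 0.7237·B in Cartesian coordinates,
giving P = (-0.1650, 0.6542, 0.7381), i.e. latitude 47.57°, longitude 104.16°.

47.57°, 104.16°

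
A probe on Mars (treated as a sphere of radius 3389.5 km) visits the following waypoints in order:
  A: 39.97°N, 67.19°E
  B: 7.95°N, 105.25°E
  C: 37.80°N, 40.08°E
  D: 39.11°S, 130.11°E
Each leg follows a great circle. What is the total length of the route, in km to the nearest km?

Leg A→B: central angle 0.8142 rad, distance 2759.6 km.
Leg B→C: central angle 1.1446 rad, distance 3879.7 km.
Leg C→D: central angle 1.9681 rad, distance 6670.9 km.
Total: 2759.6 + 3879.7 + 6670.9 ≈ 13310 km.

13310 km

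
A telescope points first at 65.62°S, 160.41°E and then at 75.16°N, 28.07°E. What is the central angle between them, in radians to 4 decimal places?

2.8294 rad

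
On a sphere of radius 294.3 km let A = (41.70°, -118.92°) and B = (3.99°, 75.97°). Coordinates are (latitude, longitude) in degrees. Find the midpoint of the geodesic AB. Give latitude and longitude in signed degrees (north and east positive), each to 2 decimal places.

65.42°, 110.77°

Central angle δ = 2.3098 rad. Interpolating on the sphere with fraction f = 0.5:
P = [sin((1−f)δ)·A + sin(fδ)·B] / sin δ = 1.2376·A + 1.2376·B in Cartesian coordinates,
giving P = (-0.1475, 0.3889, 0.9094), i.e. latitude 65.42°, longitude 110.77°.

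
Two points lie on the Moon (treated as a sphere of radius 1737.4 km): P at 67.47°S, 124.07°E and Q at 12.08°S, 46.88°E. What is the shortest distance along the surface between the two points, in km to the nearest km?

With latitudes φ₁ = -67.470°, φ₂ = -12.080° and longitude difference Δλ = -77.190°:
cos c = sin φ₁ sin φ₂ + cos φ₁ cos φ₂ cos Δλ = (-0.9237)(-0.2093) + (0.3832)(0.9779)(0.2217) = 0.27638,
so c = arccos(0.27638) = 1.29077 rad.
Distance = R·c = 1737.4 × 1.2908 ≈ 2243 km.

2243 km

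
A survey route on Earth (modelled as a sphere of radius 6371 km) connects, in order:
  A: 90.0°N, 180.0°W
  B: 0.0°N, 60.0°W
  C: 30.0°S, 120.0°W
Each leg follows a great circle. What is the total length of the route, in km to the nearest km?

17162 km

Leg A→B: central angle 1.5708 rad, distance 10007.5 km.
Leg B→C: central angle 1.1230 rad, distance 7154.4 km.
Total: 10007.5 + 7154.4 ≈ 17162 km.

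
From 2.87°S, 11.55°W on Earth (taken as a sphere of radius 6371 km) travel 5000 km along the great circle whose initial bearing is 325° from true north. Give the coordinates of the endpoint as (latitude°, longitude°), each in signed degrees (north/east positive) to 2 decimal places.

32.87°, -40.41°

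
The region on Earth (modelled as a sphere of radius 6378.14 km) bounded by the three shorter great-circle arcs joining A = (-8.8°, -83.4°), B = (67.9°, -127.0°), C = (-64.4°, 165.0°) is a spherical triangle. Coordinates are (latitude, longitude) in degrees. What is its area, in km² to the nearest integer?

87755832 km²

Side lengths (central angles): a = 2.4570, b = 1.5900, c = 1.4430 rad; semiperimeter s = 2.7450.
By l'Huilier's theorem, tan(E/4) = √[tan(s/2) tan((s−a)/2) tan((s−b)/2) tan((s−c)/2)], giving spherical excess E = 2.1572 rad.
Area = E·R² = 2.1572 × (6378.14)² ≈ 87755832 km².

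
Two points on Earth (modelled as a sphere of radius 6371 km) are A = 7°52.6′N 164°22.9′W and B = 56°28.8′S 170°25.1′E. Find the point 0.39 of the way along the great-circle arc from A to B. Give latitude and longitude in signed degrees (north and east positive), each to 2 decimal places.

-17.62°, -171.19°

Central angle δ = 1.1802 rad. Interpolating on the sphere with fraction f = 0.39:
P = [sin((1−f)δ)·A + sin(fδ)·B] / sin δ = 0.7130·A + 0.4804·B in Cartesian coordinates,
giving P = (-0.9418, -0.1460, -0.3028), i.e. latitude -17.62°, longitude -171.19°.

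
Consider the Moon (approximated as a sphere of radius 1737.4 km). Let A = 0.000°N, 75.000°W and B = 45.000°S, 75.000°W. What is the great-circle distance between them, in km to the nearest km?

1365 km

Let φ₁ = 0.0000 rad, φ₂ = -0.7854 rad, and Δλ = 0.0000 rad.
cos c = sin φ₁ sin φ₂ + cos φ₁ cos φ₂ cos Δλ = (0.0000)(-0.7071) + (1.0000)(0.7071)(1.0000) = 0.70711,
so c = arccos(0.70711) = 0.78540 rad.
Distance = R·c = 1737.4 × 0.7854 ≈ 1365 km.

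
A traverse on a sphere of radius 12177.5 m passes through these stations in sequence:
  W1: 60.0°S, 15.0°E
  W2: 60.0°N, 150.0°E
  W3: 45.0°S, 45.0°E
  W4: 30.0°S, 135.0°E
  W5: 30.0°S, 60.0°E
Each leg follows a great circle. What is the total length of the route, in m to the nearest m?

Leg W1→W2: central angle 2.7565 rad, distance 33567.7 m.
Leg W2→W3: central angle 2.3516 rad, distance 28637.1 m.
Leg W3→W4: central angle 1.2094 rad, distance 14727.8 m.
Leg W4→W5: central angle 1.1106 rad, distance 13524.5 m.
Total: 33567.7 + 28637.1 + 14727.8 + 13524.5 ≈ 90457 m.

90457 m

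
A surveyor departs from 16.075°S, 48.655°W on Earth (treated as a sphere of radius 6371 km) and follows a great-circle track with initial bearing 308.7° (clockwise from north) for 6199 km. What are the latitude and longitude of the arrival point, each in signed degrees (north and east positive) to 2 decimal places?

19.92°, -91.98°

Angular distance δ = d/R = 6199/6371 = 0.97300 rad; initial bearing θ = 5.3878 rad.
sin φ₂ = sin φ₁ cos δ + cos φ₁ sin δ cos θ = (-0.2769)(0.5628) + (0.9609)(0.8266)(0.6252) = 0.3408, so φ₂ = 19.92°.
Δλ = atan2(sin θ sin δ cos φ₁, cos δ − sin φ₁ sin φ₂) = atan2(-0.6199, 0.6572) = -43.326°.
λ₂ = -48.655° − 43.326° = -91.98°.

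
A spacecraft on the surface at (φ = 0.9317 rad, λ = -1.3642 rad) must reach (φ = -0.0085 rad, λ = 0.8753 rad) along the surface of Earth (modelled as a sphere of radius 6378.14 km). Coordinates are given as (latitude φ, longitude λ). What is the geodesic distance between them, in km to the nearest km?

12482 km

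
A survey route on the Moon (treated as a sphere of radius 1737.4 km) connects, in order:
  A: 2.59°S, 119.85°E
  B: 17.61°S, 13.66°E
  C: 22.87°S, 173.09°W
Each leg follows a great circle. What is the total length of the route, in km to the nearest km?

Leg A→B: central angle 1.8254 rad, distance 3171.4 km.
Leg B→C: central angle 2.4258 rad, distance 4214.5 km.
Total: 3171.4 + 4214.5 ≈ 7386 km.

7386 km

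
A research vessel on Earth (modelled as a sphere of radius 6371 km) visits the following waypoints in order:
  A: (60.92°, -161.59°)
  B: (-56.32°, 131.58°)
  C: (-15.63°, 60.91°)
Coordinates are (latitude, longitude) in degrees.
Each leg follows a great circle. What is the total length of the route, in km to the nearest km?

21657 km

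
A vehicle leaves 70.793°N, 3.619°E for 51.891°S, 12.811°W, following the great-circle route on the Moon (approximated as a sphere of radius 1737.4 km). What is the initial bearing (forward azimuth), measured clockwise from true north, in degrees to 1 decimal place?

192.0°

With φ₁ = 1.2356, φ₂ = -0.9057, Δλ = -0.2868 rad, the forward-azimuth formula gives
θ = atan2( sin Δλ cos φ₂ , cos φ₁ sin φ₂ − sin φ₁ cos φ₂ cos Δλ ) = atan2(-0.1746, -0.8179) = -167.95°.
Adding 360° brings this into [0°, 360°): 192.0°.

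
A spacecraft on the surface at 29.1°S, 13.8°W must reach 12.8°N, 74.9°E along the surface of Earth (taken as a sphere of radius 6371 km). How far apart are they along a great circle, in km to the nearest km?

10572 km

With latitudes φ₁ = -29.100°, φ₂ = 12.800° and longitude difference Δλ = 88.700°:
cos c = sin φ₁ sin φ₂ + cos φ₁ cos φ₂ cos Δλ = (-0.4863)(0.2215) + (0.8738)(0.9751)(0.0227) = -0.08842,
so c = arccos(-0.08842) = 1.65933 rad.
Distance = R·c = 6371 × 1.6593 ≈ 10572 km.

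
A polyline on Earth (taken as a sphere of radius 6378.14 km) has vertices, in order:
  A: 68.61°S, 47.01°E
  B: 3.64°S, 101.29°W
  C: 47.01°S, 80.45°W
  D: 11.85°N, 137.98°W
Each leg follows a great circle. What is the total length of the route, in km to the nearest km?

25544 km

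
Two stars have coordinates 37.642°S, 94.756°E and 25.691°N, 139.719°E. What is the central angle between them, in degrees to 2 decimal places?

76.11°

With latitudes φ₁ = -37.642°, φ₂ = 25.691° and longitude difference Δλ = 44.963°:
cos c = sin φ₁ sin φ₂ + cos φ₁ cos φ₂ cos Δλ = (-0.6107)(0.4335) + (0.7918)(0.9011)(0.7076) = 0.24013,
so c = arccos(0.24013) = 1.32829 rad.
So the angular separation is 76.11°.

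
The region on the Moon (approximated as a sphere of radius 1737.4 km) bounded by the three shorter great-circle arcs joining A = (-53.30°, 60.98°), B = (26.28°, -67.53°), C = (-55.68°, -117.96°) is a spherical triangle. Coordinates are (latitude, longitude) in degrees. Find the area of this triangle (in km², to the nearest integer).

Side lengths (central angles): a = 1.6144, b = 1.2395, c = 2.3304 rad; semiperimeter s = 2.5922.
By l'Huilier's theorem, tan(E/4) = √[tan(s/2) tan((s−a)/2) tan((s−b)/2) tan((s−c)/2)], giving spherical excess E = 1.6799 rad.
Area = E·R² = 1.6799 × (1737.4)² ≈ 5070835 km².

5070835 km²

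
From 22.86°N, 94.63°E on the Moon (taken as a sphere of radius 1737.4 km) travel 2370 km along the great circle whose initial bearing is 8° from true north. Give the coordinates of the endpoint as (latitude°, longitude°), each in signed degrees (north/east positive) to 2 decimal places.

76.60°, -121.38°

Angular distance δ = d/R = 2370/1737.4 = 1.36411 rad; initial bearing θ = 0.1396 rad.
sin φ₂ = sin φ₁ cos δ + cos φ₁ sin δ cos θ = (0.3885)(0.2052) + (0.9215)(0.9787)(0.9903) = 0.9728, so φ₂ = 76.60°.
Δλ = atan2(sin θ sin δ cos φ₁, cos δ − sin φ₁ sin φ₂) = atan2(0.1255, -0.1727) = 143.990°.
λ₂ = 94.630° + 143.990° = 238.62° → -121.38° after wrapping to (−180°, 180°].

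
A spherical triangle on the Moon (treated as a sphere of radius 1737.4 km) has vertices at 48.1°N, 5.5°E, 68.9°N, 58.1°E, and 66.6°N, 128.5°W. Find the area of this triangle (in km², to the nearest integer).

719240 km²

Side lengths (central angles): a = 0.7753, b = 1.0485, c = 0.5727 rad; semiperimeter s = 1.1983.
By l'Huilier's theorem, tan(E/4) = √[tan(s/2) tan((s−a)/2) tan((s−b)/2) tan((s−c)/2)], giving spherical excess E = 0.2383 rad.
Area = E·R² = 0.2383 × (1737.4)² ≈ 719240 km².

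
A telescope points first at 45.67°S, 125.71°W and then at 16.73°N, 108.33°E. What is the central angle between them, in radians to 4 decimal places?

In radians: φ₁ = -0.7971, φ₂ = 0.2920, Δλ = -125.960° = -2.1984 rad.
Haversine: a = sin²(Δφ/2) + cos φ₁ cos φ₂ sin²(Δλ/2) = 0.2684 + (0.6988)(0.9577)(0.7936) = 0.79945.
Central angle c = 2·arcsin(√a) = 2.21291 rad.
So the angular separation is 2.2129 rad.

2.2129 rad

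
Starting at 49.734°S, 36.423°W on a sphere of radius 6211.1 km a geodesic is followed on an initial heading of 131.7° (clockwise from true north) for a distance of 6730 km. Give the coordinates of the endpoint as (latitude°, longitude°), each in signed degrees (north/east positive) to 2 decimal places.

-47.49°, 66.05°

Angular distance δ = d/R = 6730/6211.1 = 1.08354 rad; initial bearing θ = 2.2986 rad.
sin φ₂ = sin φ₁ cos δ + cos φ₁ sin δ cos θ = (-0.7631)(0.4682) + (0.6463)(0.8836)(-0.6652) = -0.7372, so φ₂ = -47.49°.
Δλ = atan2(sin θ sin δ cos φ₁, cos δ − sin φ₁ sin φ₂) = atan2(0.4264, -0.0943) = 102.471°.
λ₂ = -36.423° + 102.471° = 66.05°.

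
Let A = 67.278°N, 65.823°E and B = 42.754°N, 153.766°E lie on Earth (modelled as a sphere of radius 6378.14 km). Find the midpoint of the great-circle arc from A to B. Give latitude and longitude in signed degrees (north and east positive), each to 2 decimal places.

The central angle between A and B is δ = 0.8810 rad.
With f = 0.5, the slerp weights are sin((1−f)δ)/sin δ = 0.5528 and sin(fδ)/sin δ = 0.5528.
Weighted sum of the unit vectors: (0.5528)·(0.1582,0.3524,0.9224) + (0.5528)·(-0.6586,0.3246,0.6789) = (-0.2766, 0.3742, 0.8851).
Converting back: φ = atan2(z, √(x²+y²)) = 62.27°, λ = atan2(y, x) = 126.47°.

62.27°, 126.47°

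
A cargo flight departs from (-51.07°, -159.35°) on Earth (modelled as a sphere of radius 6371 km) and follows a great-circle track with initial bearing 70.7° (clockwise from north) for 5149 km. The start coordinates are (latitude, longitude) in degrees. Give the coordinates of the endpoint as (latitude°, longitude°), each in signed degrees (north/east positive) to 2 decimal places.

-22.78°, -111.61°

Angular distance δ = d/R = 5149/6371 = 0.80819 rad; initial bearing θ = 1.2339 rad.
sin φ₂ = sin φ₁ cos δ + cos φ₁ sin δ cos θ = (-0.7779)(0.6908) + (0.6284)(0.7230)(0.3305) = -0.3872, so φ₂ = -22.78°.
Δλ = atan2(sin θ sin δ cos φ₁, cos δ − sin φ₁ sin φ₂) = atan2(0.4288, 0.3896) = 47.744°.
λ₂ = -159.350° + 47.744° = -111.61°.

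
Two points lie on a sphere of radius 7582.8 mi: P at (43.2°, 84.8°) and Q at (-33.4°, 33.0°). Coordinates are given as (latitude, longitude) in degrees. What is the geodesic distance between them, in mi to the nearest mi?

11915 mi

Let φ₁ = 0.7540 rad, φ₂ = -0.5829 rad, and Δλ = -0.9041 rad.
cos c = sin φ₁ sin φ₂ + cos φ₁ cos φ₂ cos Δλ = (0.6845)(-0.5505) + (0.7290)(0.8348)(0.6184) = -0.00048,
so c = arccos(-0.00048) = 1.57128 rad.
Distance = R·c = 7582.8 × 1.5713 ≈ 11915 mi.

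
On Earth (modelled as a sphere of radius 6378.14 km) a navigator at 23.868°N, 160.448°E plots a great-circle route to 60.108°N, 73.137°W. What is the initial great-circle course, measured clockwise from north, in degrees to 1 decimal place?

Δλ = 126.415° = 2.2064 rad.
y = sin Δλ · cos φ₂ = (0.8047)(0.4984) = 0.4011
x = cos φ₁ sin φ₂ − sin φ₁ cos φ₂ cos Δλ = (0.9145)(0.8670) − (0.4046)(0.4984)(-0.5936) = 0.9125
θ = atan2(y, x) = 23.73°, so the bearing is 23.7°.

23.7°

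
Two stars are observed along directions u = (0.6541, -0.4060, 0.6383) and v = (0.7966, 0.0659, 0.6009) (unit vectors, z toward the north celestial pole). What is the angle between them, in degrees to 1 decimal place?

28.6°

u·v = 0.8779; |u| = 1.0001, |v| = 1.0000.
cos θ = (u·v)/(|u||v|) = 0.8778, so θ = 28.6°.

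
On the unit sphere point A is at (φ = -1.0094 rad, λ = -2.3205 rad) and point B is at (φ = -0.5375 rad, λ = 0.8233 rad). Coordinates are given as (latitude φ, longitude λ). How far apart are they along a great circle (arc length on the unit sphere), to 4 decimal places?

1.5947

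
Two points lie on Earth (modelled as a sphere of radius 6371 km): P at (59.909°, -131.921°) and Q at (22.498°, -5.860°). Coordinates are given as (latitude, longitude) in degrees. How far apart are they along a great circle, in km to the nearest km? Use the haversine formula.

With latitudes φ₁ = 59.909°, φ₂ = 22.498° and longitude difference Δλ = 126.061°:
Haversine: a = sin²(Δφ/2) + cos φ₁ cos φ₂ sin²(Δλ/2) = 0.1029 + (0.5014)(0.9239)(0.7943) = 0.47079.
Central angle c = 2·arcsin(√a) = 1.51235 rad.
Distance = R·c = 6371 × 1.5124 ≈ 9635 km.

9635 km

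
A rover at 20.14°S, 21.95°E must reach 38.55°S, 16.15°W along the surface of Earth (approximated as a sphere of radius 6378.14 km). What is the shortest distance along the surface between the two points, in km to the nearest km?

With latitudes φ₁ = -20.140°, φ₂ = -38.550° and longitude difference Δλ = -38.100°:
cos c = sin φ₁ sin φ₂ + cos φ₁ cos φ₂ cos Δλ = (-0.3443)(-0.6232) + (0.9389)(0.7821)(0.7869) = 0.79238,
so c = arccos(0.79238) = 0.65610 rad.
Distance = R·c = 6378.14 × 0.6561 ≈ 4185 km.

4185 km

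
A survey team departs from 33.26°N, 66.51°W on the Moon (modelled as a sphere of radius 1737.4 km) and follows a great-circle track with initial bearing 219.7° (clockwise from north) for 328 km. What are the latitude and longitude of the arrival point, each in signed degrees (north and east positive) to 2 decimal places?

24.71°, -74.09°

Angular distance δ = d/R = 328/1737.4 = 0.18879 rad; initial bearing θ = 3.8345 rad.
sin φ₂ = sin φ₁ cos δ + cos φ₁ sin δ cos θ = (0.5484)(0.9822) + (0.8362)(0.1877)(-0.7694) = 0.4180, so φ₂ = 24.71°.
Δλ = atan2(sin θ sin δ cos φ₁, cos δ − sin φ₁ sin φ₂) = atan2(-0.1002, 0.7530) = -7.583°.
λ₂ = -66.510° − 7.583° = -74.09°.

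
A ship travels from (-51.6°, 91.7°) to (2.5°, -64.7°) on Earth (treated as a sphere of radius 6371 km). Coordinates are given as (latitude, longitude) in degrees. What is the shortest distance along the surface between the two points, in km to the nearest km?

In radians: φ₁ = -0.9006, φ₂ = 0.0436, Δλ = -156.400° = -2.7297 rad.
cos c = sin φ₁ sin φ₂ + cos φ₁ cos φ₂ cos Δλ = (-0.7837)(0.0436) + (0.6211)(0.9990)(-0.9164) = -0.60284,
so c = arccos(-0.60284) = 2.21785 rad.
Distance = R·c = 6371 × 2.2179 ≈ 14130 km.

14130 km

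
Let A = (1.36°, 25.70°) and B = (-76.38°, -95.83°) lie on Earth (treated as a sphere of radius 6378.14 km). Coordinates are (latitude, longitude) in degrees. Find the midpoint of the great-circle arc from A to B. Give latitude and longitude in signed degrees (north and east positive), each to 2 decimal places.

-46.52°, 12.80°

Central angle δ = 1.7175 rad. Interpolating on the sphere with fraction f = 0.5:
P = [sin((1−f)δ)·A + sin(fδ)·B] / sin δ = 0.7652·A + 0.7652·B in Cartesian coordinates,
giving P = (0.6710, 0.1525, -0.7256), i.e. latitude -46.52°, longitude 12.80°.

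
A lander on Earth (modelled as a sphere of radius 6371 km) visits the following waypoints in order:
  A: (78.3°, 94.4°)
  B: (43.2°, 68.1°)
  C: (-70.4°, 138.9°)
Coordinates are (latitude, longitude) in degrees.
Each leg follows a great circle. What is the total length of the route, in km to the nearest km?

Leg A→B: central angle 0.6387 rad, distance 4069.4 km.
Leg B→C: central angle 2.1706 rad, distance 13828.8 km.
Total: 4069.4 + 13828.8 ≈ 17898 km.

17898 km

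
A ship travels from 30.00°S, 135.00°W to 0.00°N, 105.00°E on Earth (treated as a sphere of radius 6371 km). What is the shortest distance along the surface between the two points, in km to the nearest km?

Let φ₁ = -0.5236 rad, φ₂ = 0.0000 rad, and Δλ = -2.0944 rad.
cos c = sin φ₁ sin φ₂ + cos φ₁ cos φ₂ cos Δλ = (-0.5000)(0.0000) + (0.8660)(1.0000)(-0.5000) = -0.43301,
so c = arccos(-0.43301) = 2.01863 rad.
Distance = R·c = 6371 × 2.0186 ≈ 12861 km.

12861 km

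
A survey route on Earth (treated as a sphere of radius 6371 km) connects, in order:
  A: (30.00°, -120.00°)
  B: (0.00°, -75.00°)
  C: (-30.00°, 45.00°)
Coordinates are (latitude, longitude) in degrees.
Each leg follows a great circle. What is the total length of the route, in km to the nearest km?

Leg A→B: central angle 0.9117 rad, distance 5808.7 km.
Leg B→C: central angle 2.0186 rad, distance 12860.7 km.
Total: 5808.7 + 12860.7 ≈ 18669 km.

18669 km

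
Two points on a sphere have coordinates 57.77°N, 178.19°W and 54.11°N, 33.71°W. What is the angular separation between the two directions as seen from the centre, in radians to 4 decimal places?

In radians: φ₁ = 1.0083, φ₂ = 0.9444, Δλ = 144.480° = 2.5217 rad.
cos c = sin φ₁ sin φ₂ + cos φ₁ cos φ₂ cos Δλ = (0.8459)(0.8101) + (0.5333)(0.5862)(-0.8139) = 0.43084,
so c = arccos(0.43084) = 1.12537 rad.
So the angular separation is 1.1254 rad.

1.1254 rad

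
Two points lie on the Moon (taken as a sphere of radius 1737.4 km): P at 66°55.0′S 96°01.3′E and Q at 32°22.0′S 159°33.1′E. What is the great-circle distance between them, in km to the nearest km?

With latitudes φ₁ = -66.917°, φ₂ = -32.367° and longitude difference Δλ = 63.530°:
cos c = sin φ₁ sin φ₂ + cos φ₁ cos φ₂ cos Δλ = (-0.9199)(-0.5353) + (0.3921)(0.8446)(0.4457) = 0.64008,
so c = arccos(0.64008) = 0.87619 rad.
Distance = R·c = 1737.4 × 0.8762 ≈ 1522 km.

1522 km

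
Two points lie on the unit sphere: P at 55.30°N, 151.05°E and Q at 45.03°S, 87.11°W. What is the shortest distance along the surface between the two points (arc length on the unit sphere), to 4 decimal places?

2.4880

In radians: φ₁ = 0.9652, φ₂ = -0.7859, Δλ = 121.840° = 2.1265 rad.
cos c = sin φ₁ sin φ₂ + cos φ₁ cos φ₂ cos Δλ = (0.8221)(-0.7075) + (0.5693)(0.7067)(-0.5275) = -0.79390,
so c = arccos(-0.79390) = 2.48799 rad.
On the unit sphere the arc length equals the central angle: 2.4880.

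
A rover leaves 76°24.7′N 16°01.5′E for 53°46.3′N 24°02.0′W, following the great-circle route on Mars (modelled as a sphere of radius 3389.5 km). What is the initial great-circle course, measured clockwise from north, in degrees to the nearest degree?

237°

Δλ = -40.058° = -0.6991 rad.
y = sin Δλ · cos φ₂ = (-0.6436)(0.5910) = -0.3804
x = cos φ₁ sin φ₂ − sin φ₁ cos φ₂ cos Δλ = (0.2349)(0.8067) − (0.9720)(0.5910)(0.7654) = -0.2502
θ = atan2(y, x) = -123.33°; adding 360° gives 237°.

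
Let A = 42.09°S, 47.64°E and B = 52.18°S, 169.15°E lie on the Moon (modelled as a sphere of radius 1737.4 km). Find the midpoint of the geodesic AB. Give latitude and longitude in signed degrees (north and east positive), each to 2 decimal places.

-65.30°, 98.75°

The central angle between A and B is δ = 1.2748 rad.
With f = 0.5, the slerp weights are sin((1−f)δ)/sin δ = 0.6222 and sin(fδ)/sin δ = 0.6222.
Weighted sum of the unit vectors: (0.6222)·(0.5000,0.5484,-0.6703) + (0.6222)·(-0.6022,0.1154,-0.7899) = (-0.0636, 0.4130, -0.9085).
Converting back: φ = atan2(z, √(x²+y²)) = -65.30°, λ = atan2(y, x) = 98.75°.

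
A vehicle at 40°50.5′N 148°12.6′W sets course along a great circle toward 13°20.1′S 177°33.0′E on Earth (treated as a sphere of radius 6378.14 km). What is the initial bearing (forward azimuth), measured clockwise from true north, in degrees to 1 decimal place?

With φ₁ = 0.7128, φ₂ = -0.2327, Δλ = -0.5976 rad, the forward-azimuth formula gives
θ = atan2( sin Δλ cos φ₂ , cos φ₁ sin φ₂ − sin φ₁ cos φ₂ cos Δλ ) = atan2(-0.5475, -0.7005) = -141.99°.
Adding 360° brings this into [0°, 360°): 218.0°.

218.0°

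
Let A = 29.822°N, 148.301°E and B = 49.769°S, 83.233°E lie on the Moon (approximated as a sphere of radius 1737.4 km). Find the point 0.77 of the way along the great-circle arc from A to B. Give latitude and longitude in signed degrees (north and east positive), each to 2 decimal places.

The central angle between A and B is δ = 1.7148 rad.
With f = 0.77, the slerp weights are sin((1−f)δ)/sin δ = 0.3883 and sin(fδ)/sin δ = 0.9789.
Weighted sum of the unit vectors: (0.3883)·(-0.7382,0.4559,0.4973) + (0.9789)·(0.0761,0.6414,-0.7634) = (-0.2121, 0.8049, -0.5543).
Converting back: φ = atan2(z, √(x²+y²)) = -33.66°, λ = atan2(y, x) = 104.76°.

-33.66°, 104.76°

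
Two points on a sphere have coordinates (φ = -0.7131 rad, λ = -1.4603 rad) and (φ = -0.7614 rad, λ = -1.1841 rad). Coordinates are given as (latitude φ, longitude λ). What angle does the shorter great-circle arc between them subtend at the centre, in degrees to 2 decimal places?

In radians: φ₁ = -0.7131, φ₂ = -0.7614, Δλ = 15.825° = 0.2762 rad.
cos c = sin φ₁ sin φ₂ + cos φ₁ cos φ₂ cos Δλ = (-0.6542)(-0.6899) + (0.7563)(0.7239)(0.9621) = 0.97808,
so c = arccos(0.97808) = 0.20975 rad.
So the angular separation is 12.02°.

12.02°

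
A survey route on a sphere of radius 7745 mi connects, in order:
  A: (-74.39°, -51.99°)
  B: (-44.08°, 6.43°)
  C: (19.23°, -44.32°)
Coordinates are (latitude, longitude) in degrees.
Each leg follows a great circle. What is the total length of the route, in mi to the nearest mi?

15950 mi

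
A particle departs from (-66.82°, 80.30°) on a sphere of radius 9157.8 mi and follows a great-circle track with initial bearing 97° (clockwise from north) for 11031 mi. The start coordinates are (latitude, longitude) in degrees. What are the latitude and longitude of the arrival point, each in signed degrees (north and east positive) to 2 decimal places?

-21.96°, 168.05°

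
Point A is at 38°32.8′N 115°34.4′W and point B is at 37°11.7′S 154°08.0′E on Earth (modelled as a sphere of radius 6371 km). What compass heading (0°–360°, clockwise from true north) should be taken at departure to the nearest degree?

239°

With φ₁ = 0.6728, φ₂ = -0.6492, Δλ = -1.5759 rad, the forward-azimuth formula gives
θ = atan2( sin Δλ cos φ₂ , cos φ₁ sin φ₂ − sin φ₁ cos φ₂ cos Δλ ) = atan2(-0.7966, -0.4703) = -120.56°.
Adding 360° brings this into [0°, 360°): 239°.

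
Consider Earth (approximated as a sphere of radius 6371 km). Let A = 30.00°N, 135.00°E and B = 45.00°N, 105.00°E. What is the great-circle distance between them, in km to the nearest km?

With latitudes φ₁ = 30.000°, φ₂ = 45.000° and longitude difference Δλ = -30.000°:
cos c = sin φ₁ sin φ₂ + cos φ₁ cos φ₂ cos Δλ = (0.5000)(0.7071) + (0.8660)(0.7071)(0.8660) = 0.88388,
so c = arccos(0.88388) = 0.48669 rad.
Distance = R·c = 6371 × 0.4867 ≈ 3101 km.

3101 km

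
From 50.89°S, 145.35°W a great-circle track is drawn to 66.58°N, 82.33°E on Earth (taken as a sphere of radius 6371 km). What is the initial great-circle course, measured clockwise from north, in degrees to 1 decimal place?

Δλ = -132.320° = -2.3094 rad.
y = sin Δλ · cos φ₂ = (-0.7394)(0.3975) = -0.2939
x = cos φ₁ sin φ₂ − sin φ₁ cos φ₂ cos Δλ = (0.6308)(0.9176) − (-0.7759)(0.3975)(-0.6733) = 0.3712
θ = atan2(y, x) = -38.37°; adding 360° gives 321.6°.

321.6°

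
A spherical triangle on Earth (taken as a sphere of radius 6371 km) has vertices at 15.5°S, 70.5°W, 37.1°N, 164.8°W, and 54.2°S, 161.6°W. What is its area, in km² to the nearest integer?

Side lengths (central angles): a = 1.5942, b = 1.3634, c = 1.7914 rad; semiperimeter s = 2.3745.
By l'Huilier's theorem, tan(E/4) = √[tan(s/2) tan((s−a)/2) tan((s−b)/2) tan((s−c)/2)], giving spherical excess E = 1.5613 rad.
Area = E·R² = 1.5613 × (6371)² ≈ 63373855 km².

63373855 km²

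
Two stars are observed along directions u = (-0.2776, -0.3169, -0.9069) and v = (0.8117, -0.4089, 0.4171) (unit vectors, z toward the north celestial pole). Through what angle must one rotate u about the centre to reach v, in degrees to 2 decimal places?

u·v = -0.4740; |u| = 1.0000, |v| = 1.0000.
cos θ = (u·v)/(|u||v|) = -0.4740, so θ = 118.30°.

118.30°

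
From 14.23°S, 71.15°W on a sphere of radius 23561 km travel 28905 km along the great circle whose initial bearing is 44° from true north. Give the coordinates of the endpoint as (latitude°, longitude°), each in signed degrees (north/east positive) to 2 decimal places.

35.00°, -18.18°

Angular distance δ = d/R = 28905/23561 = 1.22682 rad; initial bearing θ = 0.7679 rad.
sin φ₂ = sin φ₁ cos δ + cos φ₁ sin δ cos θ = (-0.2458)(0.3372) + (0.9693)(0.9414)(0.7193) = 0.5735, so φ₂ = 35.00°.
Δλ = atan2(sin θ sin δ cos φ₁, cos δ − sin φ₁ sin φ₂) = atan2(0.6339, 0.4782) = 52.969°.
λ₂ = -71.150° + 52.969° = -18.18°.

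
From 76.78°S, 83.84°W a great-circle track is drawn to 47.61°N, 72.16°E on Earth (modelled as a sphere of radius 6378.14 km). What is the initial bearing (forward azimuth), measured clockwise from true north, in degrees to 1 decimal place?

Δλ = 156.000° = 2.7227 rad.
y = sin Δλ · cos φ₂ = (0.4067)(0.6742) = 0.2742
x = cos φ₁ sin φ₂ − sin φ₁ cos φ₂ cos Δλ = (0.2287)(0.7386) − (-0.9735)(0.6742)(-0.9135) = -0.4307
θ = atan2(y, x) = 147.51°, so the bearing is 147.5°.

147.5°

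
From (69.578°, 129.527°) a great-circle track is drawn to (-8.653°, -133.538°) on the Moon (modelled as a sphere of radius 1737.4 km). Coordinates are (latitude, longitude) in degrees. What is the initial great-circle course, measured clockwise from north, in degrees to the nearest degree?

With φ₁ = 1.2144, φ₂ = -0.1510, Δλ = 1.6918 rad, the forward-azimuth formula gives
θ = atan2( sin Δλ cos φ₂ , cos φ₁ sin φ₂ − sin φ₁ cos φ₂ cos Δλ ) = atan2(0.9814, 0.0594) = 86.54°.
So the initial bearing is 87°.

87°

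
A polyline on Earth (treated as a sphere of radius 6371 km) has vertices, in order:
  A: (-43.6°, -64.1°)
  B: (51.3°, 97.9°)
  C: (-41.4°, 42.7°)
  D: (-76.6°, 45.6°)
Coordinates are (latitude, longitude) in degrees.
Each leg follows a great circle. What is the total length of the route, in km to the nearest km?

33944 km

Leg A→B: central angle 2.8912 rad, distance 18420.0 km.
Leg B→C: central angle 1.8219 rad, distance 11607.1 km.
Leg C→D: central angle 0.6147 rad, distance 3916.5 km.
Total: 18420.0 + 11607.1 + 3916.5 ≈ 33944 km.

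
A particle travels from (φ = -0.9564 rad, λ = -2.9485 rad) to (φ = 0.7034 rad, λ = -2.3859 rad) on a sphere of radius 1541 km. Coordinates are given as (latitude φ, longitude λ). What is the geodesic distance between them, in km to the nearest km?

2663 km

In radians: φ₁ = -0.9564, φ₂ = 0.7034, Δλ = 32.235° = 0.5626 rad.
cos c = sin φ₁ sin φ₂ + cos φ₁ cos φ₂ cos Δλ = (-0.8171)(0.6468) + (0.5765)(0.7626)(0.8459) = -0.15665,
so c = arccos(-0.15665) = 1.72809 rad.
Distance = R·c = 1541 × 1.7281 ≈ 2663 km.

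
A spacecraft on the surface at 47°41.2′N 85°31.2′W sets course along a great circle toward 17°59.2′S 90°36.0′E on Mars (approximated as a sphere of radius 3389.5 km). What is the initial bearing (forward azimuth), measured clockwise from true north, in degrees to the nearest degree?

Δλ = 176.120° = 3.0739 rad.
y = sin Δλ · cos φ₂ = (0.0677)(0.9511) = 0.0644
x = cos φ₁ sin φ₂ − sin φ₁ cos φ₂ cos Δλ = (0.6732)(-0.3088) − (0.7395)(0.9511)(-0.9977) = 0.4938
θ = atan2(y, x) = 7.43°, so the bearing is 7°.

7°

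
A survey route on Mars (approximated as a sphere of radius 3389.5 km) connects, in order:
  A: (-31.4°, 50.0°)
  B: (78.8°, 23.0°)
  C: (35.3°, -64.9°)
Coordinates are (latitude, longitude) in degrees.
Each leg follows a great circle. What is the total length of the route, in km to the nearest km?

9842 km

Leg A→B: central angle 1.9427 rad, distance 6584.7 km.
Leg B→C: central angle 0.9610 rad, distance 3257.5 km.
Total: 6584.7 + 3257.5 ≈ 9842 km.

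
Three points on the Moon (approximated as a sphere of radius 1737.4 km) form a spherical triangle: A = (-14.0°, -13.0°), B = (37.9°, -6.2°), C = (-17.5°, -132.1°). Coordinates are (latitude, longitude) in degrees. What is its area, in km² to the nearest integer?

Side lengths (central angles): a = 2.2472, b = 1.9577, c = 0.9127 rad; semiperimeter s = 2.5588.
By l'Huilier's theorem, tan(E/4) = √[tan(s/2) tan((s−a)/2) tan((s−b)/2) tan((s−c)/2)], giving spherical excess E = 1.5848 rad.
Area = E·R² = 1.5848 × (1737.4)² ≈ 4783750 km².

4783750 km²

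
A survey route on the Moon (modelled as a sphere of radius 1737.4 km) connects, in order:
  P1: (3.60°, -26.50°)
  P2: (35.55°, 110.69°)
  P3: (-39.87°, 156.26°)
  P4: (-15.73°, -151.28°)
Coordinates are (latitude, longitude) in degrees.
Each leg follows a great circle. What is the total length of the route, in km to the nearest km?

Leg P1→P2: central angle 2.1642 rad, distance 3760.1 km.
Leg P2→P3: central angle 1.5063 rad, distance 2617.1 km.
Leg P3→P4: central angle 0.8970 rad, distance 1558.5 km.
Total: 3760.1 + 2617.1 + 1558.5 ≈ 7936 km.

7936 km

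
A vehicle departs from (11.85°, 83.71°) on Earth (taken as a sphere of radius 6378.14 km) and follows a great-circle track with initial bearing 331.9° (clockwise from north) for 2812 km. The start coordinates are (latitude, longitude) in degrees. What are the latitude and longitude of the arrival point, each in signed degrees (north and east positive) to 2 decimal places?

Angular distance δ = d/R = 2812/6378.14 = 0.44088 rad; initial bearing θ = 5.7927 rad.
sin φ₂ = sin φ₁ cos δ + cos φ₁ sin δ cos θ = (0.2054)(0.9044) + (0.9787)(0.4267)(0.8821) = 0.5541, so φ₂ = 33.65°.
Δλ = atan2(sin θ sin δ cos φ₁, cos δ − sin φ₁ sin φ₂) = atan2(-0.1967, 0.7906) = -13.973°.
λ₂ = 83.710° − 13.973° = 69.74°.

33.65°, 69.74°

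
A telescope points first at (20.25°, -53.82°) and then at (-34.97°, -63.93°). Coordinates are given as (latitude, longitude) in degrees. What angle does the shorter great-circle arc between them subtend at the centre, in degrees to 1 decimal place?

With latitudes φ₁ = 20.250°, φ₂ = -34.970° and longitude difference Δλ = -10.110°:
cos c = sin φ₁ sin φ₂ + cos φ₁ cos φ₂ cos Δλ = (0.3461)(-0.5731) + (0.9382)(0.8195)(0.9845) = 0.55849,
so c = arccos(0.55849) = 0.97823 rad.
So the angular separation is 56.0°.

56.0°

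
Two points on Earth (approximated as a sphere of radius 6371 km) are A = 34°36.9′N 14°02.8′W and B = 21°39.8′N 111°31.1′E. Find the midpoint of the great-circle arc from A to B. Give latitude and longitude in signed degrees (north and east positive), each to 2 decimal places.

Central angle δ = 1.8082 rad. Interpolating on the sphere with fraction f = 0.5:
P = [sin((1−f)δ)·A + sin(fδ)·B] / sin δ = 0.8085·A + 0.8085·B in Cartesian coordinates,
giving P = (0.3699, 0.5376, 0.7578), i.e. latitude 49.27°, longitude 55.47°.

49.27°, 55.47°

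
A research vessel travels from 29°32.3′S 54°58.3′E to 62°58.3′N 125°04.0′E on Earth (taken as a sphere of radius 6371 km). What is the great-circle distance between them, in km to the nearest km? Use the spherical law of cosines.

In radians: φ₁ = -0.5155, φ₂ = 1.0991, Δλ = 70.095° = 1.2234 rad.
cos c = sin φ₁ sin φ₂ + cos φ₁ cos φ₂ cos Δλ = (-0.4930)(0.8908) + (0.8700)(0.4544)(0.3405) = -0.30455,
so c = arccos(-0.30455) = 1.88027 rad.
Distance = R·c = 6371 × 1.8803 ≈ 11979 km.

11979 km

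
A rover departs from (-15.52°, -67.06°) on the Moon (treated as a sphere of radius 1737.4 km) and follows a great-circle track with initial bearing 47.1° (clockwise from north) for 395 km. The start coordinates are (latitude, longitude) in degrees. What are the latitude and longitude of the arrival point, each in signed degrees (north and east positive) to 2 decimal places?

Angular distance δ = d/R = 395/1737.4 = 0.22735 rad; initial bearing θ = 0.8221 rad.
sin φ₂ = sin φ₁ cos δ + cos φ₁ sin δ cos θ = (-0.2676)(0.9743) + (0.9635)(0.2254)(0.6807) = -0.1129, so φ₂ = -6.48°.
Δλ = atan2(sin θ sin δ cos φ₁, cos δ − sin φ₁ sin φ₂) = atan2(0.1591, 0.9441) = 9.566°.
λ₂ = -67.060° + 9.566° = -57.49°.

-6.48°, -57.49°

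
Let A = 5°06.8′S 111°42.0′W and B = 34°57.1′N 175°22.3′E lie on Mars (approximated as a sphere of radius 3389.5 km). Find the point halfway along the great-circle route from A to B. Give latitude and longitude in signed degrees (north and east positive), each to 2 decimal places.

18.29°, -144.06°

The central angle between A and B is δ = 1.3811 rad.
With f = 0.5, the slerp weights are sin((1−f)δ)/sin δ = 0.6486 and sin(fδ)/sin δ = 0.6486.
Weighted sum of the unit vectors: (0.6486)·(-0.3683,-0.9254,-0.0891) + (0.6486)·(-0.8170,0.0661,0.5729) = (-0.7687, -0.5573, 0.3138).
Converting back: φ = atan2(z, √(x²+y²)) = 18.29°, λ = atan2(y, x) = -144.06°.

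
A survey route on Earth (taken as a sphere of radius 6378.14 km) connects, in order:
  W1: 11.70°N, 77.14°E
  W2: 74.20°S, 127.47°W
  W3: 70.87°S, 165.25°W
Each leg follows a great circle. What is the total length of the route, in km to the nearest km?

14197 km

Leg W1→W2: central angle 2.0236 rad, distance 12907.1 km.
Leg W2→W3: central angle 0.2023 rad, distance 1290.3 km.
Total: 12907.1 + 1290.3 ≈ 14197 km.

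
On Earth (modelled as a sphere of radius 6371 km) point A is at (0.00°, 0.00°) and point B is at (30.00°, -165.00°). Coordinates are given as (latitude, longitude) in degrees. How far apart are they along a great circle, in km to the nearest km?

Let φ₁ = 0.0000 rad, φ₂ = 0.5236 rad, and Δλ = -2.8798 rad.
Haversine: a = sin²(Δφ/2) + cos φ₁ cos φ₂ sin²(Δλ/2) = 0.0670 + (1.0000)(0.8660)(0.9830) = 0.91826.
Central angle c = 2·arcsin(√a) = 2.56169 rad.
Distance = R·c = 6371 × 2.5617 ≈ 16321 km.

16321 km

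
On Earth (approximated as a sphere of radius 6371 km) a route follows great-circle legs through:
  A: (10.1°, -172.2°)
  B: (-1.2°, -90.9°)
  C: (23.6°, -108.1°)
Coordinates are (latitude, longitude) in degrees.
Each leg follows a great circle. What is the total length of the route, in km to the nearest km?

12405 km

Leg A→B: central angle 1.4251 rad, distance 9079.1 km.
Leg B→C: central angle 0.5220 rad, distance 3325.9 km.
Total: 9079.1 + 3325.9 ≈ 12405 km.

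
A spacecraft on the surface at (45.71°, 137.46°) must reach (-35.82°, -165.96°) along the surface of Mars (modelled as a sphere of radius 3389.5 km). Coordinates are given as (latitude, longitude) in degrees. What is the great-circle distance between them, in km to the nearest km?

5688 km

Let φ₁ = 0.7978 rad, φ₂ = -0.6252 rad, and Δλ = 0.9875 rad.
cos c = sin φ₁ sin φ₂ + cos φ₁ cos φ₂ cos Δλ = (0.7158)(-0.5852) + (0.6983)(0.8109)(0.5508) = -0.10707,
so c = arccos(-0.10707) = 1.67807 rad.
Distance = R·c = 3389.5 × 1.6781 ≈ 5688 km.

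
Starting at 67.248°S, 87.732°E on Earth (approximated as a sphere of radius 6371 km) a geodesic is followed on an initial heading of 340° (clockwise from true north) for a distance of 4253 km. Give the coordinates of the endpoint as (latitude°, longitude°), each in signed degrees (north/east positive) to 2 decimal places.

-29.95°, 73.59°

Angular distance δ = d/R = 4253/6371 = 0.66756 rad; initial bearing θ = 5.9341 rad.
sin φ₂ = sin φ₁ cos δ + cos φ₁ sin δ cos θ = (-0.9222)(0.7853) + (0.3867)(0.6191)(0.9397) = -0.4992, so φ₂ = -29.95°.
Δλ = atan2(sin θ sin δ cos φ₁, cos δ − sin φ₁ sin φ₂) = atan2(-0.0819, 0.3249) = -14.144°.
λ₂ = 87.732° − 14.144° = 73.59°.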